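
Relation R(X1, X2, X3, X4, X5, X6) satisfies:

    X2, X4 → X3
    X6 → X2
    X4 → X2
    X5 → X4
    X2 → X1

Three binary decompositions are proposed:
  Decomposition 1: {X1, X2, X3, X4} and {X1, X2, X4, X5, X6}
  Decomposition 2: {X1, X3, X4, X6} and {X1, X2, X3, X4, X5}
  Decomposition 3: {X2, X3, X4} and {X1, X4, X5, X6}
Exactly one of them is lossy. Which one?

Decomposition 1: common = {X1, X2, X4}, closure = {X1, X2, X3, X4} → lossless.
Decomposition 2: common = {X1, X3, X4}, closure = {X1, X2, X3, X4} → lossy.
Decomposition 3: common = {X4}, closure = {X1, X2, X3, X4} → lossless.

Decomposition 2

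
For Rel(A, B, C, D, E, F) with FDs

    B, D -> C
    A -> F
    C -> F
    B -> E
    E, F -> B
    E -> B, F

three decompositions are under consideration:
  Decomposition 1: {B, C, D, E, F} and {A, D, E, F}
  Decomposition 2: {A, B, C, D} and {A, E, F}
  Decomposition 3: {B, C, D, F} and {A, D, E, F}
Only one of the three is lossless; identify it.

Decomposition 1

Decomposition 1: common = {D, E, F}, closure = {B, C, D, E, F} → lossless.
Decomposition 2: common = {A}, closure = {A, F} → lossy.
Decomposition 3: common = {D, F}, closure = {D, F} → lossy.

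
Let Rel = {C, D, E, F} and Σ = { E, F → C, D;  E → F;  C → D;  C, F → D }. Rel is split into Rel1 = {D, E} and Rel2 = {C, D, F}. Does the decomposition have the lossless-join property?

Common attributes: Rel1 ∩ Rel2 = {D}.
No dependency enlarges {D}, so (D)⁺ = {D}.
The closure contains neither all of Rel1 = {D, E} nor all of Rel2 = {C, D, F}, so the common attributes are not a superkey of either fragment. The join is lossy.

No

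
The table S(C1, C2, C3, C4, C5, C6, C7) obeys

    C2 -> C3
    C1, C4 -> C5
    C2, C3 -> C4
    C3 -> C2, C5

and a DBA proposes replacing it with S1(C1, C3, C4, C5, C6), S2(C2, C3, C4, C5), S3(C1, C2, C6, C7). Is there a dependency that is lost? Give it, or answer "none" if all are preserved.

none

C2 → C3 lies within S2.
C1, C4 → C5 lies within S1.
C2, C3 → C4 lies within S2.
C3 → C2, C5 lies within S2.
Every dependency is enforceable on the fragments, so the decomposition is dependency-preserving.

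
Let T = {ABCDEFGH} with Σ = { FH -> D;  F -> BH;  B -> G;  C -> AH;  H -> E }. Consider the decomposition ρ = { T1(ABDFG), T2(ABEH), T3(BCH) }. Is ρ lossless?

Chase test. Columns are ABCDEFGH; row i has aⱼ where attribute j ∈ Ti, else bᵢⱼ.
Initial tableau (one row per fragment):
  row 1: a1 a2 b13 a4 b15 a6 a7 b18
  row 2: a1 a2 b23 b24 a5 b26 b27 a8
  row 3: b31 a2 a3 b34 b35 b36 b37 a8
Rows 1 and 2 agree on B; apply B→G and equate their G entries.
Rows 1 and 3 agree on B; apply B→G and equate their G entries.
Rows 2 and 3 agree on H; apply H→E and equate their E entries.
No row becomes fully distinguished — the join is lossy.

No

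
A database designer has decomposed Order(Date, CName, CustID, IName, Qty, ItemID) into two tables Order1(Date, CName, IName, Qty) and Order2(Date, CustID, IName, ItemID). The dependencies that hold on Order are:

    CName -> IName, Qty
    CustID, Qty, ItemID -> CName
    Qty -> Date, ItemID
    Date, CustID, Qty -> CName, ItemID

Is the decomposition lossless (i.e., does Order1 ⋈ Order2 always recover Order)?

Common attributes: Order1 ∩ Order2 = {Date, IName}.
No dependency enlarges {Date, IName}, so (Date, IName)⁺ = {Date, IName}.
The closure contains neither all of Order1 = {Date, CName, IName, Qty} nor all of Order2 = {Date, CustID, IName, ItemID}, so the common attributes are not a superkey of either fragment. The join is lossy.

No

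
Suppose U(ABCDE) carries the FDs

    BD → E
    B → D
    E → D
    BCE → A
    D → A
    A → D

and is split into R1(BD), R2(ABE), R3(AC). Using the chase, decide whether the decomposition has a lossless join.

Chase test. Columns are ABCDE; row i has aⱼ where attribute j ∈ Ri, else bᵢⱼ.
Initial tableau (one row per fragment):
  row 1: b11 a2 b13 a4 b15
  row 2: a1 a2 b23 b24 a5
  row 3: a1 b32 a3 b34 b35
Rows 1 and 2 agree on B; apply B→D and equate their D entries.
Rows 1 and 2 agree on D; apply D→A and equate their A entries.
Rows 1 and 3 agree on A; apply A→D and equate their D entries.
Rows 1 and 2 agree on BD; apply BD→E and equate their E entries.
No row becomes fully distinguished — the join is lossy.

No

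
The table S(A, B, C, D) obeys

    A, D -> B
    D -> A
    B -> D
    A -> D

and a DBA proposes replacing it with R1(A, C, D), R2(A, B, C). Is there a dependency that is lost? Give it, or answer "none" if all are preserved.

none

A, D → B: restricted closure across fragments reaches B.
D → A lies within R1.
B → D: restricted closure across fragments reaches D.
A → D lies within R1.
Every dependency is enforceable on the fragments, so the decomposition is dependency-preserving.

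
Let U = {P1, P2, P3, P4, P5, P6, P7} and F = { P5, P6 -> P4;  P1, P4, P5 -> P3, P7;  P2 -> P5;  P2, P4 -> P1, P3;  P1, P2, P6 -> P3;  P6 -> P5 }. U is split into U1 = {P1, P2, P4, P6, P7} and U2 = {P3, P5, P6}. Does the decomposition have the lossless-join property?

No

Common attributes: U1 ∩ U2 = {P6}.
Closure of {P6}: P6 → P5 applies, adding P5; P5, P6 → P4 applies, adding P4. So (P6)⁺ = {P4, P5, P6}.
The closure contains neither all of U1 = {P1, P2, P4, P6, P7} nor all of U2 = {P3, P5, P6}, so the common attributes are not a superkey of either fragment. The join is lossy.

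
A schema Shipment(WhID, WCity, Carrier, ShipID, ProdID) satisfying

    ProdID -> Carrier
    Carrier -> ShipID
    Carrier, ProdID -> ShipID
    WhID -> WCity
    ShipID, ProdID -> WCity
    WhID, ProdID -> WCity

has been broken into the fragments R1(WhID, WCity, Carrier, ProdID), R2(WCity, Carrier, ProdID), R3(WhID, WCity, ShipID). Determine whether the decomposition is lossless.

No

Chase test. Columns are WhID, WCity, Carrier, ShipID, ProdID; row i has aⱼ where attribute j ∈ Ri, else bᵢⱼ.
Initial tableau (one row per fragment):
  row 1: a1 a2 a3 b14 a5
  row 2: b21 a2 a3 b24 a5
  row 3: a1 a2 b33 a4 b35
Rows 1 and 2 agree on Carrier; apply Carrier→ShipID and equate their ShipID entries.
No row becomes fully distinguished — the join is lossy.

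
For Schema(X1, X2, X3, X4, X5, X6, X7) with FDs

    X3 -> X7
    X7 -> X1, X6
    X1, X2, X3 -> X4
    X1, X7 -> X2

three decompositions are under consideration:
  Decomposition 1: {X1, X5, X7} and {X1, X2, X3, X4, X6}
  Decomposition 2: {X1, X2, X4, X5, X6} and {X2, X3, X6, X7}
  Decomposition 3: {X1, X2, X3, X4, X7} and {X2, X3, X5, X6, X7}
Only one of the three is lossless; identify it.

Decomposition 1: common = {X1}, closure = {X1} → lossy.
Decomposition 2: common = {X2, X6}, closure = {X2, X6} → lossy.
Decomposition 3: common = {X2, X3, X7}, closure = {X1, X2, X3, X4, X6, X7} → lossless.

Decomposition 3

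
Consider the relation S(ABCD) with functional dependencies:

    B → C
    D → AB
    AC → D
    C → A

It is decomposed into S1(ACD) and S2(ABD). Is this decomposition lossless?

Common attributes: S1 ∩ S2 = {AD}.
Closure of {AD}: D → AB applies, adding B; B → C applies, adding C. So (AD)⁺ = {ABCD}.
This closure contains every attribute of S1, so S1 ∩ S2 → S1. The join is lossless.

Yes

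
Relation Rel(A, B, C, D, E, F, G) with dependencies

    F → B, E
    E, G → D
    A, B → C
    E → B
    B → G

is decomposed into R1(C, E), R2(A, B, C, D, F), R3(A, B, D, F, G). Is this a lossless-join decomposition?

Chase test. Columns are A, B, C, D, E, F, G; row i has aⱼ where attribute j ∈ Ri, else bᵢⱼ.
Initial tableau (one row per fragment):
  row 1: b11 b12 a3 b14 a5 b16 b17
  row 2: a1 a2 a3 a4 b25 a6 b27
  row 3: a1 a2 b33 a4 b35 a6 a7
Rows 2 and 3 agree on F; apply F→B, E and equate their B, E entries.
Rows 2 and 3 agree on A, B; apply A, B→C and equate their C entries.
Rows 2 and 3 agree on B; apply B→G and equate their G entries.
No row becomes fully distinguished — the join is lossy.

No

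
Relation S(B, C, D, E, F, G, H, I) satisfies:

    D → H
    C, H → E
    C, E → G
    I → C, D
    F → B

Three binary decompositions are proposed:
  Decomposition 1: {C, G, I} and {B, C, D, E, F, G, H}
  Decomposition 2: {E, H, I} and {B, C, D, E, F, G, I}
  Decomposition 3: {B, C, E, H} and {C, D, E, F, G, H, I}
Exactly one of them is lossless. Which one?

Decomposition 2

Decomposition 1: common = {C, G}, closure = {C, G} → lossy.
Decomposition 2: common = {E, I}, closure = {C, D, E, G, H, I} → lossless.
Decomposition 3: common = {C, E, H}, closure = {C, E, G, H} → lossy.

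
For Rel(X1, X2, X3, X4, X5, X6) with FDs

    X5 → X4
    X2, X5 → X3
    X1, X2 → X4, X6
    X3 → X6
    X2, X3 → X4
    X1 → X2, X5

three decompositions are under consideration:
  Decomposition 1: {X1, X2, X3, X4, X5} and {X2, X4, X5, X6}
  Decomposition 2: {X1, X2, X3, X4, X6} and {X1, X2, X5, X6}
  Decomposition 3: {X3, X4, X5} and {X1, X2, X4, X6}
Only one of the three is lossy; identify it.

Decomposition 3

Decomposition 1: common = {X2, X4, X5}, closure = {X2, X3, X4, X5, X6} → lossless.
Decomposition 2: common = {X1, X2, X6}, closure = {X1, X2, X3, X4, X5, X6} → lossless.
Decomposition 3: common = {X4}, closure = {X4} → lossy.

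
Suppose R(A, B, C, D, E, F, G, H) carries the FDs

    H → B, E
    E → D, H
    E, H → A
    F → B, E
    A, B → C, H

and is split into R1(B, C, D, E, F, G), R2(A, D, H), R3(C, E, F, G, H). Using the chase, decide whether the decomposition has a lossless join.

Yes

Chase test. Columns are A, B, C, D, E, F, G, H; row i has aⱼ where attribute j ∈ Ri, else bᵢⱼ.
Initial tableau (one row per fragment):
  row 1: b11 a2 a3 a4 a5 a6 a7 b18
  row 2: a1 b22 b23 a4 b25 b26 b27 a8
  row 3: b31 b32 a3 b34 a5 a6 a7 a8
Rows 2 and 3 agree on H; apply H→B, E and equate their B, E entries.
Rows 1 and 2 agree on E; apply E→D, H and equate their D, H entries.
Rows 1 and 3 agree on E; apply E→D, H and equate their D, H entries.
Rows 1 and 2 agree on E, H; apply E, H→A and equate their A entries.
Rows 1 and 3 agree on E, H; apply E, H→A and equate their A entries.
Rows 1 and 3 agree on F; apply F→B, E and equate their B, E entries.
Rows 1 and 2 agree on A, B; apply A, B→C, H and equate their C, H entries.
Row 1 is now all distinguished symbols — the join is lossless.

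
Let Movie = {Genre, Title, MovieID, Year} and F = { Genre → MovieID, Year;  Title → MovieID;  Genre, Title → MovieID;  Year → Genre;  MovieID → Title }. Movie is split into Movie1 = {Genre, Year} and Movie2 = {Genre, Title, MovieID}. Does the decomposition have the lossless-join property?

Common attributes: Movie1 ∩ Movie2 = {Genre}.
Closure of {Genre}: Genre → MovieID, Year applies, adding MovieID, Year; MovieID → Title applies, adding Title. So (Genre)⁺ = {Genre, Title, MovieID, Year}.
This closure contains every attribute of Movie1, so Movie1 ∩ Movie2 → Movie1. The join is lossless.

Yes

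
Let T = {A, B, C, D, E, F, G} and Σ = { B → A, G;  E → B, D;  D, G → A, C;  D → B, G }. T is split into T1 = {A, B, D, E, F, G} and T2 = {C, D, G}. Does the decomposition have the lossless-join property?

Common attributes: T1 ∩ T2 = {D, G}.
Closure of {D, G}: D, G → A, C applies, adding A, C; D → B, G applies, adding B. So (D, G)⁺ = {A, B, C, D, G}.
This closure contains every attribute of T2, so T1 ∩ T2 → T2. The join is lossless.

Yes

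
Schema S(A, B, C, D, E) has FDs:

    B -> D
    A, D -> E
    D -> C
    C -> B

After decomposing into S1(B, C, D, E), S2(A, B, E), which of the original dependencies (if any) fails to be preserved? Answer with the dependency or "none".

B → D lies within S1.
A, D → E: restricted closure across fragments reaches E.
D → C lies within S1.
C → B lies within S1.
Every dependency is enforceable on the fragments, so the decomposition is dependency-preserving.

none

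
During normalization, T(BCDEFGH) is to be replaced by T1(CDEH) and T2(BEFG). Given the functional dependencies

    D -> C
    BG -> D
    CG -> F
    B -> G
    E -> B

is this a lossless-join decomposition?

Yes

Common attributes: T1 ∩ T2 = {E}.
Closure of {E}: E → B applies, adding B; B → G applies, adding G; BG → D applies, adding D; D → C applies, adding C; CG → F applies, adding F. So (E)⁺ = {BCDEFG}.
This closure contains every attribute of T2, so T1 ∩ T2 → T2. The join is lossless.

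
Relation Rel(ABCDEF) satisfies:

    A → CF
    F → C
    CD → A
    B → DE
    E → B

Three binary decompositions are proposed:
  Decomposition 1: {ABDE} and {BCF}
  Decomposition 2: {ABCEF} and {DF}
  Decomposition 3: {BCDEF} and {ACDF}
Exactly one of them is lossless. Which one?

Decomposition 3

Decomposition 1: common = {B}, closure = {BDE} → lossy.
Decomposition 2: common = {F}, closure = {CF} → lossy.
Decomposition 3: common = {CDF}, closure = {ACDF} → lossless.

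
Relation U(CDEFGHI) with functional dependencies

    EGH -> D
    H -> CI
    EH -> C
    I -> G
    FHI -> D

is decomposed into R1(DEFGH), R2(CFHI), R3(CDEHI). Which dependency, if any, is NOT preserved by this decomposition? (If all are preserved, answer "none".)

I -> G

Check I → G: no single fragment contains all of {GI}, and the restricted closure of {I} across the fragments never reaches {G}.
EGH → D is preserved.
H → CI is preserved.
EH → C is preserved.
FHI → D is preserved.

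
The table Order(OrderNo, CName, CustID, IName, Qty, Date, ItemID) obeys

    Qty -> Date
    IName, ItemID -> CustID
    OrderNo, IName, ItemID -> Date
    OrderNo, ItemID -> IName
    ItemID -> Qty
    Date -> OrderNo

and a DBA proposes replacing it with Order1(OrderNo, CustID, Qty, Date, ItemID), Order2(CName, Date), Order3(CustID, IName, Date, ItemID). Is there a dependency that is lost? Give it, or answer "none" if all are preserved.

Qty → Date lies within Order1.
IName, ItemID → CustID lies within Order3.
OrderNo, IName, ItemID → Date: restricted closure across fragments reaches Date.
OrderNo, ItemID → IName: restricted closure across fragments reaches IName.
ItemID → Qty lies within Order1.
Date → OrderNo lies within Order1.
Every dependency is enforceable on the fragments, so the decomposition is dependency-preserving.

none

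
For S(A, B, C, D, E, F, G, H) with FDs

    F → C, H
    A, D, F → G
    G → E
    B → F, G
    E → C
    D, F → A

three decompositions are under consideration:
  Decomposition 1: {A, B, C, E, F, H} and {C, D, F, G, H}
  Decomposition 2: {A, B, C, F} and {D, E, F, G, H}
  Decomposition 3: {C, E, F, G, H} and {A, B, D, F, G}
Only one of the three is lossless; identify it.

Decomposition 3

Decomposition 1: common = {C, F, H}, closure = {C, F, H} → lossy.
Decomposition 2: common = {F}, closure = {C, F, H} → lossy.
Decomposition 3: common = {F, G}, closure = {C, E, F, G, H} → lossless.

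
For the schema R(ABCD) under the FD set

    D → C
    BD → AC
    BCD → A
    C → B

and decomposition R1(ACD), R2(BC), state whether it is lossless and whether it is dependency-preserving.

Lossless test: (C)⁺ = {BC}, which contains all of one fragment — lossless.
Dependency preservation: BD → AC; BCD → A are not contained in any single fragment, but the restricted closure of each left-hand side across the fragments still reaches the right-hand side; the remaining FDs each lie inside some fragment. All dependencies are preserved.

lossless and dependency-preserving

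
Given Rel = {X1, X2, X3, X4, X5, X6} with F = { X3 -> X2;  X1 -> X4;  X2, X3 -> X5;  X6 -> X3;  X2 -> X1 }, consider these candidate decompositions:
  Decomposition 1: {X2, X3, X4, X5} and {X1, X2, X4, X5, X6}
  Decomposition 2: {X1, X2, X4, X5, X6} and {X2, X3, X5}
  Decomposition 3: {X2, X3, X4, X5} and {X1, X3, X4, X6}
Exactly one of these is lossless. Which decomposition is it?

Decomposition 3

Decomposition 1: common = {X2, X4, X5}, closure = {X1, X2, X4, X5} → lossy.
Decomposition 2: common = {X2, X5}, closure = {X1, X2, X4, X5} → lossy.
Decomposition 3: common = {X3, X4}, closure = {X1, X2, X3, X4, X5} → lossless.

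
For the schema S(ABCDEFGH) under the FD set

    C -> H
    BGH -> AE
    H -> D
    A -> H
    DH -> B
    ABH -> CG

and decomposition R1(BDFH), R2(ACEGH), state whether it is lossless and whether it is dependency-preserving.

lossy but dependency-preserving

Lossless test: (H)⁺ = {BDH}, which is a superkey of neither fragment — lossy.
Dependency preservation: BGH → AE; ABH → CG are not contained in any single fragment, but the restricted closure of each left-hand side across the fragments still reaches the right-hand side; the remaining FDs each lie inside some fragment. All dependencies are preserved.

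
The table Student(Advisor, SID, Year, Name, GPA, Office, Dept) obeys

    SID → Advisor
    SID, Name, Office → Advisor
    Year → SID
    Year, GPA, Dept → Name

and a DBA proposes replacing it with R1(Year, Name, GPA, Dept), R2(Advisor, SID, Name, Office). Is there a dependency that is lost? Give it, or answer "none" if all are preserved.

Check Year → SID: no single fragment contains all of {SID, Year}, and the restricted closure of {Year} across the fragments never reaches {SID}.
SID → Advisor is preserved.
SID, Name, Office → Advisor is preserved.
Year, GPA, Dept → Name is preserved.

Year → SID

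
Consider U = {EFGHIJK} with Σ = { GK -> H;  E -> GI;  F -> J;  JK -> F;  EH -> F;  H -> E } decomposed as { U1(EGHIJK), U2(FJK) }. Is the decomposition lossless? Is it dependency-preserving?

Lossless test: (JK)⁺ = {FJK}, which contains all of one fragment — lossless.
Dependency preservation: the restricted closure of {EH} across the fragments never reaches {F}, so EH → F cannot be enforced without a join — not preserved.

lossless but not dependency-preserving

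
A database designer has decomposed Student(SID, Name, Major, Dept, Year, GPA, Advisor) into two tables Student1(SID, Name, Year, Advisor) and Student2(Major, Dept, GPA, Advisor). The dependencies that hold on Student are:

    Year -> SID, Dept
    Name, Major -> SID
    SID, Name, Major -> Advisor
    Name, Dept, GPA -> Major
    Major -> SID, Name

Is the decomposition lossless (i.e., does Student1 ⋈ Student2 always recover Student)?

No

Common attributes: Student1 ∩ Student2 = {Advisor}.
No dependency enlarges {Advisor}, so (Advisor)⁺ = {Advisor}.
The closure contains neither all of Student1 = {SID, Name, Year, Advisor} nor all of Student2 = {Major, Dept, GPA, Advisor}, so the common attributes are not a superkey of either fragment. The join is lossy.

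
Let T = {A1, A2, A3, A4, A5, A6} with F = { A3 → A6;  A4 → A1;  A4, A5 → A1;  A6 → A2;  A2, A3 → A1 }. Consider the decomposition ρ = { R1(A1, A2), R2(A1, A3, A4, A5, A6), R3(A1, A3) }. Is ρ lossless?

Chase test. Columns are A1, A2, A3, A4, A5, A6; row i has aⱼ where attribute j ∈ Ri, else bᵢⱼ.
Initial tableau (one row per fragment):
  row 1: a1 a2 b13 b14 b15 b16
  row 2: a1 b22 a3 a4 a5 a6
  row 3: a1 b32 a3 b34 b35 b36
Rows 2 and 3 agree on A3; apply A3→A6 and equate their A6 entries.
Rows 2 and 3 agree on A6; apply A6→A2 and equate their A2 entries.
No row becomes fully distinguished — the join is lossy.

No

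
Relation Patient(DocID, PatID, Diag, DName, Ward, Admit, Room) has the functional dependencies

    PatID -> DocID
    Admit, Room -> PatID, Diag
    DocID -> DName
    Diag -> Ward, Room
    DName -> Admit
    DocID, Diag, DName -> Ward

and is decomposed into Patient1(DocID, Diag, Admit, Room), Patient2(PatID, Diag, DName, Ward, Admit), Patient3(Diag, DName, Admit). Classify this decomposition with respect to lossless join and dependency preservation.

Lossless test (chase): Rows 1 and 2 agree on Diag; apply Diag→Ward, Room and equate their Ward, Room entries. Rows 1 and 3 agree on Diag; apply Diag→Ward, Room and equate their Ward, Room entries. Rows 1 and 2 agree on Admit, Room; apply Admit, Room→PatID, Diag and equate their PatID, Diag entries. Rows 1 and 3 agree on Admit, Room; apply Admit, Room→PatID, Diag and equate their PatID, Diag entries. Rows 1 and 2 agree on PatID; apply PatID→DocID and equate their DocID entries. Rows 1 and 3 agree on PatID; apply PatID→DocID and equate their DocID entries. Rows 1 and 2 agree on DocID; apply DocID→DName and equate their DName entries. Row 1 is now all distinguished symbols — the join is lossless.
Dependency preservation: the restricted closure of {PatID} across the fragments never reaches {DocID}, so PatID → DocID cannot be enforced without a join — not preserved.

lossless but not dependency-preserving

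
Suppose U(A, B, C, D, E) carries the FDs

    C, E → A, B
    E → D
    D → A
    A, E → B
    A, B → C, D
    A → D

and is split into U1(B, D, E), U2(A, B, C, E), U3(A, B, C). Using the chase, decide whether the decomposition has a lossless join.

Yes

Chase test. Columns are A, B, C, D, E; row i has aⱼ where attribute j ∈ Ui, else bᵢⱼ.
Initial tableau (one row per fragment):
  row 1: b11 a2 b13 a4 a5
  row 2: a1 a2 a3 b24 a5
  row 3: a1 a2 a3 b34 b35
Rows 1 and 2 agree on E; apply E→D and equate their D entries.
Rows 1 and 2 agree on D; apply D→A and equate their A entries.
Rows 1 and 2 agree on A, B; apply A, B→C, D and equate their C, D entries.
Rows 1 and 3 agree on A, B; apply A, B→C, D and equate their C, D entries.
Row 1 is now all distinguished symbols — the join is lossless.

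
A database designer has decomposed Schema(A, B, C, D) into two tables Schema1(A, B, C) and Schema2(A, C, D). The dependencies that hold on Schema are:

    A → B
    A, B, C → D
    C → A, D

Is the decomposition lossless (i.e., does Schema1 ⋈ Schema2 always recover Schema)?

Yes

Common attributes: Schema1 ∩ Schema2 = {A, C}.
Closure of {A, C}: A → B applies, adding B; A, B, C → D applies, adding D. So (A, C)⁺ = {A, B, C, D}.
This closure contains every attribute of Schema1, so Schema1 ∩ Schema2 → Schema1. The join is lossless.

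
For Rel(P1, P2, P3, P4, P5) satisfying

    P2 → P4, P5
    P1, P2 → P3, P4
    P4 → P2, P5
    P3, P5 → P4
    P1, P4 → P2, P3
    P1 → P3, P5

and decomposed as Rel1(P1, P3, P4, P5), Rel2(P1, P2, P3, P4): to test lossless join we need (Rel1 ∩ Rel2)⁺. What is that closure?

P1, P2, P3, P4, P5

Rel1 ∩ Rel2 = {P1, P3, P4}.
P4 → P2, P5 applies, adding P2, P5
Closure: {P1, P2, P3, P4, P5}.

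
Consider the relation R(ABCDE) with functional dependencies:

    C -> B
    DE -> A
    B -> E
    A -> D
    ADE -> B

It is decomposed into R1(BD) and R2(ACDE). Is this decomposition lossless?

Common attributes: R1 ∩ R2 = {D}.
No dependency enlarges {D}, so (D)⁺ = {D}.
The closure contains neither all of R1 = {BD} nor all of R2 = {ACDE}, so the common attributes are not a superkey of either fragment. The join is lossy.

No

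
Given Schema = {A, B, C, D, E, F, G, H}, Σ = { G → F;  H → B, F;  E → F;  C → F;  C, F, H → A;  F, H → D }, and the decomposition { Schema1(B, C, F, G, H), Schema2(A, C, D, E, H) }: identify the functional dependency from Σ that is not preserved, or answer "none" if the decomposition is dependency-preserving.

Check E → F: no single fragment contains all of {E, F}, and the restricted closure of {E} across the fragments never reaches {F}.
G → F is preserved.
H → B, F is preserved.
C → F is preserved.
C, F, H → A is preserved.
F, H → D is preserved.

E → F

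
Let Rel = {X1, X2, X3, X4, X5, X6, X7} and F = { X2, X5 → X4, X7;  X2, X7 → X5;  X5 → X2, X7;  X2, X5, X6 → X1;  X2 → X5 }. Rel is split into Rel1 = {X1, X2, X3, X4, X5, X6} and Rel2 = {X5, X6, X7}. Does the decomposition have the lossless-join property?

Yes

Common attributes: Rel1 ∩ Rel2 = {X5, X6}.
Closure of {X5, X6}: X5 → X2, X7 applies, adding X2, X7; X2, X5, X6 → X1 applies, adding X1; X2, X5 → X4, X7 applies, adding X4. So (X5, X6)⁺ = {X1, X2, X4, X5, X6, X7}.
This closure contains every attribute of Rel2, so Rel1 ∩ Rel2 → Rel2. The join is lossless.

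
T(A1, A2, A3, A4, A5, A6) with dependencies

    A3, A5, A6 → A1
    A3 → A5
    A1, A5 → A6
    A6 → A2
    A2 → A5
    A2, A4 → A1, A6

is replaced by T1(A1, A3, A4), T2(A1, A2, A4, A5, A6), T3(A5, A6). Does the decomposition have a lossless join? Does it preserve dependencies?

Lossless test (chase): Rows 2 and 3 agree on A6; apply A6→A2 and equate their A2 entries. No row becomes fully distinguished — the join is lossy.
Dependency preservation: the restricted closure of {A3, A5, A6} across the fragments never reaches {A1}, so A3, A5, A6 → A1 cannot be enforced without a join — not preserved.

lossy and not dependency-preserving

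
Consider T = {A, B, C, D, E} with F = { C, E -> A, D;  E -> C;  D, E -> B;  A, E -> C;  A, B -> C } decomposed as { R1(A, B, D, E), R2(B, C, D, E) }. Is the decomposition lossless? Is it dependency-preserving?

Lossless test: (B, D, E)⁺ = {A, B, C, D, E}, which contains all of one fragment — lossless.
Dependency preservation: the restricted closure of {A, B} across the fragments never reaches {C}, so A, B → C cannot be enforced without a join — not preserved.

lossless but not dependency-preserving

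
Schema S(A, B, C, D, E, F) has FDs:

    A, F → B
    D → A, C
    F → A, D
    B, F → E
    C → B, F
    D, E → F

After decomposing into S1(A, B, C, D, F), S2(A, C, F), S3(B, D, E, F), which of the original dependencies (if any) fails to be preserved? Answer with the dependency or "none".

none

A, F → B lies within S1.
D → A, C lies within S1.
F → A, D lies within S1.
B, F → E lies within S3.
C → B, F lies within S1.
D, E → F lies within S3.
Every dependency is enforceable on the fragments, so the decomposition is dependency-preserving.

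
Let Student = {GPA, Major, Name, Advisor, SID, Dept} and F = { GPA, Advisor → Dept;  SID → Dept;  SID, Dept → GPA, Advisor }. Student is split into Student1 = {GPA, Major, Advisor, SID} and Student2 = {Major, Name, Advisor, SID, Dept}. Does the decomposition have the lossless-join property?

Common attributes: Student1 ∩ Student2 = {Major, Advisor, SID}.
Closure of {Major, Advisor, SID}: SID → Dept applies, adding Dept; SID, Dept → GPA, Advisor applies, adding GPA. So (Major, Advisor, SID)⁺ = {GPA, Major, Advisor, SID, Dept}.
This closure contains every attribute of Student1, so Student1 ∩ Student2 → Student1. The join is lossless.

Yes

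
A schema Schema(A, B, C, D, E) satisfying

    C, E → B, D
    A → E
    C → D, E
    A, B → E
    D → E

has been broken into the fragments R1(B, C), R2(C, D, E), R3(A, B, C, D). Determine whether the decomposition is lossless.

Chase test. Columns are A, B, C, D, E; row i has aⱼ where attribute j ∈ Ri, else bᵢⱼ.
Initial tableau (one row per fragment):
  row 1: b11 a2 a3 b14 b15
  row 2: b21 b22 a3 a4 a5
  row 3: a1 a2 a3 a4 b35
Rows 1 and 2 agree on C; apply C→D, E and equate their D, E entries.
Rows 1 and 3 agree on C; apply C→D, E and equate their D, E entries.
Rows 1 and 2 agree on C, E; apply C, E→B, D and equate their B, D entries.
Row 3 is now all distinguished symbols — the join is lossless.

Yes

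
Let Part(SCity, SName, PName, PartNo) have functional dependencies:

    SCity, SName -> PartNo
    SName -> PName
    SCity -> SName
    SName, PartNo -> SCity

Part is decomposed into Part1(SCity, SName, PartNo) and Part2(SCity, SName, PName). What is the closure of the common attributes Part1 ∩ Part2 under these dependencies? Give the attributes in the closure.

Part1 ∩ Part2 = {SCity, SName}.
SCity, SName → PartNo applies, adding PartNo
SName → PName applies, adding PName
Closure: {SCity, SName, PName, PartNo}.

SCity, SName, PName, PartNo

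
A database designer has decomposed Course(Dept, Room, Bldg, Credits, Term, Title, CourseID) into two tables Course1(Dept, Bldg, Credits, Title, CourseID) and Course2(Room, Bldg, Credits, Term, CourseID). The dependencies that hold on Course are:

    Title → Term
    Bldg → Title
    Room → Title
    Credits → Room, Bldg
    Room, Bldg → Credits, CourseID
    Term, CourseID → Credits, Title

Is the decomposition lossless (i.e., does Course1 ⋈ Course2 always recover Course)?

Yes

Common attributes: Course1 ∩ Course2 = {Bldg, Credits, CourseID}.
Closure of {Bldg, Credits, CourseID}: Bldg → Title applies, adding Title; Credits → Room, Bldg applies, adding Room; Title → Term applies, adding Term. So (Bldg, Credits, CourseID)⁺ = {Room, Bldg, Credits, Term, Title, CourseID}.
This closure contains every attribute of Course2, so Course1 ∩ Course2 → Course2. The join is lossless.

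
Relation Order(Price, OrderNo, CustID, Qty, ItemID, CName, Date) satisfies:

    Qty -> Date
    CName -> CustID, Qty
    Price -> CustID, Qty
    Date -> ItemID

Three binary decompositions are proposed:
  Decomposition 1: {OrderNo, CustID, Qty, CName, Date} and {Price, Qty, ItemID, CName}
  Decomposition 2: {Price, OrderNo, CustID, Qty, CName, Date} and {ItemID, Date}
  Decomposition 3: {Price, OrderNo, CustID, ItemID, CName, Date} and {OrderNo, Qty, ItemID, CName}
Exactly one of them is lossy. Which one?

Decomposition 1: common = {Qty, CName}, closure = {CustID, Qty, ItemID, CName, Date} → lossy.
Decomposition 2: common = {Date}, closure = {ItemID, Date} → lossless.
Decomposition 3: common = {OrderNo, ItemID, CName}, closure = {OrderNo, CustID, Qty, ItemID, CName, Date} → lossless.

Decomposition 1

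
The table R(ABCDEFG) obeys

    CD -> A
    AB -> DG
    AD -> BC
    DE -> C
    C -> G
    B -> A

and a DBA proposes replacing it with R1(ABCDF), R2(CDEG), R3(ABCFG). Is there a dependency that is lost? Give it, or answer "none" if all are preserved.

CD → A lies within R1.
AB → DG: restricted closure across fragments reaches DG.
AD → BC lies within R1.
DE → C lies within R2.
C → G lies within R2.
B → A lies within R1.
Every dependency is enforceable on the fragments, so the decomposition is dependency-preserving.

none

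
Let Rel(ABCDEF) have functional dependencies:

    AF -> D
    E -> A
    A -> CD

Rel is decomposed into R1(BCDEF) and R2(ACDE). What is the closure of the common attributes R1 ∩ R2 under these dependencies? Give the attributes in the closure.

R1 ∩ R2 = {CDE}.
E → A applies, adding A
Closure: {ACDE}.

ACDE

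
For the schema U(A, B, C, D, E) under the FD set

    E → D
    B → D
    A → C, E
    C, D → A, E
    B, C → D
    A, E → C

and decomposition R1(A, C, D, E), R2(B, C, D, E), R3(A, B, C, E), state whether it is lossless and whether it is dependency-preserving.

Lossless test (chase): Rows 1 and 3 agree on E; apply E→D and equate their D entries. Rows 1 and 2 agree on C, D; apply C, D→A, E and equate their A, E entries. Row 2 is now all distinguished symbols — the join is lossless.
Dependency preservation: every FD's attributes lie within a single fragment, so each can be enforced locally — preserved.

lossless and dependency-preserving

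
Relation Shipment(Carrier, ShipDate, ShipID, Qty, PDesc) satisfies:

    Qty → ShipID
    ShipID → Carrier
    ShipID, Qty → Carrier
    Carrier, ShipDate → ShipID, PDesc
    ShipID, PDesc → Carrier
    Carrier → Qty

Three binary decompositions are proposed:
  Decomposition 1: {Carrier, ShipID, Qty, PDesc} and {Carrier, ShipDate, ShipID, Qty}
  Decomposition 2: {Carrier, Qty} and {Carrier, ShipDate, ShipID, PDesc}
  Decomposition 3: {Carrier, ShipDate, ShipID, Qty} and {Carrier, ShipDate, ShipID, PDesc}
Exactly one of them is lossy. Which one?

Decomposition 1: common = {Carrier, ShipID, Qty}, closure = {Carrier, ShipID, Qty} → lossy.
Decomposition 2: common = {Carrier}, closure = {Carrier, ShipID, Qty} → lossless.
Decomposition 3: common = {Carrier, ShipDate, ShipID}, closure = {Carrier, ShipDate, ShipID, Qty, PDesc} → lossless.

Decomposition 1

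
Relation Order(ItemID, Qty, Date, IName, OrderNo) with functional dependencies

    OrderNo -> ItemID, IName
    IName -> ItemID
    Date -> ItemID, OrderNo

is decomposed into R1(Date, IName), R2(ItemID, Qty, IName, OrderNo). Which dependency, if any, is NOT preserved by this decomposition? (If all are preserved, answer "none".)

Check Date → ItemID, OrderNo: no single fragment contains all of {ItemID, Date, OrderNo}, and the restricted closure of {Date} across the fragments never reaches {ItemID, OrderNo}.
OrderNo → ItemID, IName is preserved.
IName → ItemID is preserved.

Date -> ItemID, OrderNo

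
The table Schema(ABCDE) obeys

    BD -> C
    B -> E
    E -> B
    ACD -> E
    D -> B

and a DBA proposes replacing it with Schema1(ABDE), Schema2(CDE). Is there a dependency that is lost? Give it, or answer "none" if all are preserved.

BD → C: restricted closure across fragments reaches C.
B → E lies within Schema1.
E → B lies within Schema1.
ACD → E: restricted closure across fragments reaches E.
D → B lies within Schema1.
Every dependency is enforceable on the fragments, so the decomposition is dependency-preserving.

none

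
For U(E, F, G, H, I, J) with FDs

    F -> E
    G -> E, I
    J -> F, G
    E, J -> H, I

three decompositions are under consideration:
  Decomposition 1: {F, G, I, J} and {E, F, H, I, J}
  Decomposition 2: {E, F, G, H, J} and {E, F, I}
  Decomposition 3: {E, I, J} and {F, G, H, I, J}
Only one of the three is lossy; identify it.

Decomposition 1: common = {F, I, J}, closure = {E, F, G, H, I, J} → lossless.
Decomposition 2: common = {E, F}, closure = {E, F} → lossy.
Decomposition 3: common = {I, J}, closure = {E, F, G, H, I, J} → lossless.

Decomposition 2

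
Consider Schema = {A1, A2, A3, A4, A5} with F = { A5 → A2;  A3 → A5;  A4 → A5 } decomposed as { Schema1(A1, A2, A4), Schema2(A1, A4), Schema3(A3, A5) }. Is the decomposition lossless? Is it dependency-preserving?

Lossless test (chase): Rows 1 and 2 agree on A4; apply A4→A5 and equate their A5 entries. Rows 1 and 2 agree on A5; apply A5→A2 and equate their A2 entries. No row becomes fully distinguished — the join is lossy.
Dependency preservation: the restricted closure of {A5} across the fragments never reaches {A2}, so A5 → A2 cannot be enforced without a join — not preserved.

lossy and not dependency-preserving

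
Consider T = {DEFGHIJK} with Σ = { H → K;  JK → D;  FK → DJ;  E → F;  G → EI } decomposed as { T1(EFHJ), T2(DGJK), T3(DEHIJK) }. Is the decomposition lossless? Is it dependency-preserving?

lossy and not dependency-preserving

Lossless test (chase): Rows 1 and 3 agree on H; apply H→K and equate their K entries. Rows 1 and 2 agree on JK; apply JK→D and equate their D entries. Rows 1 and 3 agree on E; apply E→F and equate their F entries. No row becomes fully distinguished — the join is lossy.
Dependency preservation: the restricted closure of {FK} across the fragments never reaches {DJ}, so FK → DJ cannot be enforced without a join — not preserved.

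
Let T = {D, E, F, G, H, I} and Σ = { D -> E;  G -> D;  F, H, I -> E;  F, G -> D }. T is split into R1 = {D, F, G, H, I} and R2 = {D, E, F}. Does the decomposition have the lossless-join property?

Common attributes: R1 ∩ R2 = {D, F}.
Closure of {D, F}: D → E applies, adding E. So (D, F)⁺ = {D, E, F}.
This closure contains every attribute of R2, so R1 ∩ R2 → R2. The join is lossless.

Yes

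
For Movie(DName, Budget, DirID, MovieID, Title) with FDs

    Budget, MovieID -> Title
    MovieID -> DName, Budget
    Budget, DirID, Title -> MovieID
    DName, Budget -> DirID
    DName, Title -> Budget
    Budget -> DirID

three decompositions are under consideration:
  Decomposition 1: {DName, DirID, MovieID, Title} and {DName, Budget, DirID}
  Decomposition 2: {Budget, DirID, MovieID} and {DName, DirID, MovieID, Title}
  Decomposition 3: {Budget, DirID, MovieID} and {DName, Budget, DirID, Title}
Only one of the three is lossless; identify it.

Decomposition 1: common = {DName, DirID}, closure = {DName, DirID} → lossy.
Decomposition 2: common = {DirID, MovieID}, closure = {DName, Budget, DirID, MovieID, Title} → lossless.
Decomposition 3: common = {Budget, DirID}, closure = {Budget, DirID} → lossy.

Decomposition 2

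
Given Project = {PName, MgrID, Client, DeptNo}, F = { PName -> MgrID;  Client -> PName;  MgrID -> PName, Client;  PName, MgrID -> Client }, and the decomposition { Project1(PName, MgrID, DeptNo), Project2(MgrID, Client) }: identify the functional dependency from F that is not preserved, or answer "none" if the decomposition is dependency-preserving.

none

PName → MgrID lies within Project1.
Client → PName: restricted closure across fragments reaches PName.
MgrID → PName, Client: restricted closure across fragments reaches PName, Client.
PName, MgrID → Client: restricted closure across fragments reaches Client.
Every dependency is enforceable on the fragments, so the decomposition is dependency-preserving.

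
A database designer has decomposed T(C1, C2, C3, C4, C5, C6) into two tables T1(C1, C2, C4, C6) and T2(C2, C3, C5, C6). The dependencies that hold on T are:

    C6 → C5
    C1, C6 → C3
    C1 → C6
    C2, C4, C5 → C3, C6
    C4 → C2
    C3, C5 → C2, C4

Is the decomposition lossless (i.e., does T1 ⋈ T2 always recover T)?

Common attributes: T1 ∩ T2 = {C2, C6}.
Closure of {C2, C6}: C6 → C5 applies, adding C5. So (C2, C6)⁺ = {C2, C5, C6}.
The closure contains neither all of T1 = {C1, C2, C4, C6} nor all of T2 = {C2, C3, C5, C6}, so the common attributes are not a superkey of either fragment. The join is lossy.

No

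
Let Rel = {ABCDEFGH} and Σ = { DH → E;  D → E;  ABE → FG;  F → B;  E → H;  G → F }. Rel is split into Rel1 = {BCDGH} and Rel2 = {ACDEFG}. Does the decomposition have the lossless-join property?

Yes

Common attributes: Rel1 ∩ Rel2 = {CDG}.
Closure of {CDG}: D → E applies, adding E; E → H applies, adding H; G → F applies, adding F; F → B applies, adding B. So (CDG)⁺ = {BCDEFGH}.
This closure contains every attribute of Rel1, so Rel1 ∩ Rel2 → Rel1. The join is lossless.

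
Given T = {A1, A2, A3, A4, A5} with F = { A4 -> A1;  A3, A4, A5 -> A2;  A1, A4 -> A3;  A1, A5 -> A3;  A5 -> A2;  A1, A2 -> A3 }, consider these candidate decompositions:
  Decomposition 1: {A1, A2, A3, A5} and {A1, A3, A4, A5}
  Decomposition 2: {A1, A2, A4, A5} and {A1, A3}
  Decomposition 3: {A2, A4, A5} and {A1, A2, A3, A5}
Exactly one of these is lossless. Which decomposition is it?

Decomposition 1: common = {A1, A3, A5}, closure = {A1, A2, A3, A5} → lossless.
Decomposition 2: common = {A1}, closure = {A1} → lossy.
Decomposition 3: common = {A2, A5}, closure = {A2, A5} → lossy.

Decomposition 1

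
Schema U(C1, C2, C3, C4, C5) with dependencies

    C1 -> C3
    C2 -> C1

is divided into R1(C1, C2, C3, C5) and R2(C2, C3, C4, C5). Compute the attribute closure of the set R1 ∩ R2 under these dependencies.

R1 ∩ R2 = {C2, C3, C5}.
C2 → C1 applies, adding C1
Closure: {C1, C2, C3, C5}.

C1, C2, C3, C5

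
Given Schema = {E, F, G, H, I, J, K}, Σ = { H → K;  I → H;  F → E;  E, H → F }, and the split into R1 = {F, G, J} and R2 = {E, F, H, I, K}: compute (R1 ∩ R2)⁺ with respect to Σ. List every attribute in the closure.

E, F

R1 ∩ R2 = {F}.
F → E applies, adding E
Closure: {E, F}.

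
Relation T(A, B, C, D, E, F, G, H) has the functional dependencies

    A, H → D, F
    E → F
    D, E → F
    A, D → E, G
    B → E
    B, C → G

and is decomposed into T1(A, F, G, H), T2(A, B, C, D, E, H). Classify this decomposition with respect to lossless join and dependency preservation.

Lossless test: (A, H)⁺ = {A, D, E, F, G, H}, which contains all of one fragment — lossless.
Dependency preservation: the restricted closure of {E} across the fragments never reaches {F}, so E → F cannot be enforced without a join — not preserved.

lossless but not dependency-preserving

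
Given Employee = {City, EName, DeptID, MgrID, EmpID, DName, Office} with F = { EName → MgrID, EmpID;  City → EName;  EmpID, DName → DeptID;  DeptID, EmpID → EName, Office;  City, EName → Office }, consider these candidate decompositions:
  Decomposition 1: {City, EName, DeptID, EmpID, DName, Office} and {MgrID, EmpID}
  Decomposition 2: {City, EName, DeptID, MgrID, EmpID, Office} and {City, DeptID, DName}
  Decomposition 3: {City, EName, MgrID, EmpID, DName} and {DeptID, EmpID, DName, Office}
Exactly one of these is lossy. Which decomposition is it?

Decomposition 1: common = {EmpID}, closure = {EmpID} → lossy.
Decomposition 2: common = {City, DeptID}, closure = {City, EName, DeptID, MgrID, EmpID, Office} → lossless.
Decomposition 3: common = {EmpID, DName}, closure = {EName, DeptID, MgrID, EmpID, DName, Office} → lossless.

Decomposition 1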